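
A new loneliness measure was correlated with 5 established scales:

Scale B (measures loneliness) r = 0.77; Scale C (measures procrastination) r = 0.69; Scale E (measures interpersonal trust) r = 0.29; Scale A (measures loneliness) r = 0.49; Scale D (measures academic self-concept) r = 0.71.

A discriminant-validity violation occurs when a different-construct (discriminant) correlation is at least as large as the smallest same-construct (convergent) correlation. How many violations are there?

Convergent (same construct = loneliness): Scale B, Scale A.
Smallest convergent = 0.49. Discriminant values: 0.69, 0.29, 0.71; count ≥ 0.49 → 2.

2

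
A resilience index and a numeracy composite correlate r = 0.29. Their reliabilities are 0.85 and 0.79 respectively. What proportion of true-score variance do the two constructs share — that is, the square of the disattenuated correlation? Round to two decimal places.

0.13

Disattenuated r = 0.29 / √(0.85 × 0.79) = 0.29 / 0.8195 = 0.3539.
Shared true-score variance = 0.3539² = 0.1252 ≈ 0.13.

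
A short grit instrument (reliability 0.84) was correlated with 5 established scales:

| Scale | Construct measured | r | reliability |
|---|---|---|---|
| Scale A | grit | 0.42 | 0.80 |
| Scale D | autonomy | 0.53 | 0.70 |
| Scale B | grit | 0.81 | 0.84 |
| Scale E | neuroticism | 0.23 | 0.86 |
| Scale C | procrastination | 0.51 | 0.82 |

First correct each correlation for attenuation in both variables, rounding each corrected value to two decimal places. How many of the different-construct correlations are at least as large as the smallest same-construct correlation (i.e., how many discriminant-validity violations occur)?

2

Disattenuated r (r / √(r_scale · r_new)):
  Scale A (conv): 0.42 / √(0.80·0.84) = 0.51
  Scale D (disc): 0.53 / √(0.70·0.84) = 0.69
  Scale B (conv): 0.81 / √(0.84·0.84) = 0.96
  Scale E (disc): 0.23 / √(0.86·0.84) = 0.27
  Scale C (disc): 0.51 / √(0.82·0.84) = 0.61
Smallest convergent = 0.51. Discriminant values: 0.69, 0.27, 0.61; count ≥ 0.51 → 2.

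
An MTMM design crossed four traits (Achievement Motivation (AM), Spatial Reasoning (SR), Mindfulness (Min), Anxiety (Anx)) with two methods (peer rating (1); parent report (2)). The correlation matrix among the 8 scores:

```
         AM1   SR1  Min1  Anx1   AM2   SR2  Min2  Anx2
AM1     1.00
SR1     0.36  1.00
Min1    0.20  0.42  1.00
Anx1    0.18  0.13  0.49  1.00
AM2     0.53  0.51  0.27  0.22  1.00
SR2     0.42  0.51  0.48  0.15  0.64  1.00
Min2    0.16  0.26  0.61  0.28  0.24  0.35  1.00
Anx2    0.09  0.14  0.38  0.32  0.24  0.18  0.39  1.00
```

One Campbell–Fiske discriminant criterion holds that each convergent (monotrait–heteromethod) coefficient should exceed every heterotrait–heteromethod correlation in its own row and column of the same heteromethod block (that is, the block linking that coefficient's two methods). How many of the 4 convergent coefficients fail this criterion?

2

Each convergent coefficient versus the relevant comparison correlations:
AM (methods 1·2): 0.53 vs {0.42, 0.51, 0.16, 0.27, 0.09, 0.22} → pass.
SR (methods 1·2): 0.51 vs {0.51, 0.42, 0.26, 0.48, 0.14, 0.15} → fail.
Min (methods 1·2): 0.61 vs {0.27, 0.16, 0.48, 0.26, 0.38, 0.28} → pass.
Anx (methods 1·2): 0.32 vs {0.22, 0.09, 0.15, 0.14, 0.28, 0.38} → fail.
2 of 4 fail.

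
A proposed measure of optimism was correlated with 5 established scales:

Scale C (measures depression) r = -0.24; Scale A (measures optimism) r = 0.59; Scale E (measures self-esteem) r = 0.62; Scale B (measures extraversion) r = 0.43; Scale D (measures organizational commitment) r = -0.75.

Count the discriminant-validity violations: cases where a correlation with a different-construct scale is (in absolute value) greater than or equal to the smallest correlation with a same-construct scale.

Convergent (same construct = optimism): Scale A.
Smallest convergent = 0.59. Discriminant |r|: 0.24, 0.62, 0.43, 0.75; count ≥ 0.59 → 2.

2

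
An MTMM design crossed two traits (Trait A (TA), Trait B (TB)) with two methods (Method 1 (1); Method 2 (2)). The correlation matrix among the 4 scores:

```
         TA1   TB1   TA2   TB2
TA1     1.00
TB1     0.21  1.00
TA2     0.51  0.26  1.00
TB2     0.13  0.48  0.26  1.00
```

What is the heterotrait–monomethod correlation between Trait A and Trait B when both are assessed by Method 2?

0.26

Different traits, same method: r(TA2, TB2) = 0.26.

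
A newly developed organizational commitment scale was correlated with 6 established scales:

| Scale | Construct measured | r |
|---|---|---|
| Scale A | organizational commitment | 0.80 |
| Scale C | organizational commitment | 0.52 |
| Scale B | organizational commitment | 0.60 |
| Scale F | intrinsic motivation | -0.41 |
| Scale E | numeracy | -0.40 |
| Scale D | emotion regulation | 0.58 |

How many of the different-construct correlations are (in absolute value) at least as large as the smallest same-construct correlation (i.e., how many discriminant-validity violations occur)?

Convergent (same construct = organizational commitment): Scale A, Scale C, Scale B.
Smallest convergent = 0.52. Discriminant |r|: 0.41, 0.40, 0.58; count ≥ 0.52 → 1.

1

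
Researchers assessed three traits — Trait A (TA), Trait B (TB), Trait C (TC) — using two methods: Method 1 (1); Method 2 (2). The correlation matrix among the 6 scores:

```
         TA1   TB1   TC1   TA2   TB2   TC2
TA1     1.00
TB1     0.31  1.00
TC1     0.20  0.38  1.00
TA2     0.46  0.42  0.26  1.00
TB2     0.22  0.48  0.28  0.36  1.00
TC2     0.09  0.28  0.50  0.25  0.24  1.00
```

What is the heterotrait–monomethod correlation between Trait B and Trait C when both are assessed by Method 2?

Different traits, same method: r(TB2, TC2) = 0.24.

0.24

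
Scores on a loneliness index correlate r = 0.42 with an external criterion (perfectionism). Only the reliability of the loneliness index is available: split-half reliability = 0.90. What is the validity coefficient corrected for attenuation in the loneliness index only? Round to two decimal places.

Single correction: r_c = r_obs / √r_xx = 0.42 / √0.90 = 0.42 / 0.9487 ≈ 0.44.

0.44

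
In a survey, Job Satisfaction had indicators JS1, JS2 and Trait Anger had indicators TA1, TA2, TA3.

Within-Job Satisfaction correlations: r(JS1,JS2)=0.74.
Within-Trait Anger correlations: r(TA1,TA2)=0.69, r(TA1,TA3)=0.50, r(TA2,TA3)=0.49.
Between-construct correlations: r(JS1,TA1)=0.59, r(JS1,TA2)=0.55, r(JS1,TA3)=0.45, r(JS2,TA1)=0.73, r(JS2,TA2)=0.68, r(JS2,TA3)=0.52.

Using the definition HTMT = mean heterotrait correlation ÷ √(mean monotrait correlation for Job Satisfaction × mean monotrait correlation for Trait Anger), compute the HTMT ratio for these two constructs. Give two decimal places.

Mean heterotrait r = 3.52/6 = 0.5867.
Mean within-JS = 0.74/1 = 0.7400; mean within-TA = 1.68/3 = 0.5600.
Geometric mean = √(0.7400 × 0.5600) = 0.6437.
HTMT = 0.5867 / 0.6437 = 0.91.

0.91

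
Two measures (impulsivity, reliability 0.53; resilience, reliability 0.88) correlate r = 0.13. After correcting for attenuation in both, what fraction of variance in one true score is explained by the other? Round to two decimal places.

Disattenuated r = 0.13 / √(0.53 × 0.88) = 0.13 / 0.6829 = 0.1904.
Shared true-score variance = 0.1904² = 0.0363 ≈ 0.04.

0.04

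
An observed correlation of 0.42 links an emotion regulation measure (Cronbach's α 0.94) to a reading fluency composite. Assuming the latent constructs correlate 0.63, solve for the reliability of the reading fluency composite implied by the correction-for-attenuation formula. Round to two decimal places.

r_true = r_obs / √(r_xx · r_yy) ⇒ 0.63 = 0.42 / √(0.94 · r_yy).
√(0.94 · r_yy) = 0.42 / 0.63 = 0.6667; 0.94 · r_yy = 0.4445; r_yy = 0.4445 / 0.94 ≈ 0.47.

0.47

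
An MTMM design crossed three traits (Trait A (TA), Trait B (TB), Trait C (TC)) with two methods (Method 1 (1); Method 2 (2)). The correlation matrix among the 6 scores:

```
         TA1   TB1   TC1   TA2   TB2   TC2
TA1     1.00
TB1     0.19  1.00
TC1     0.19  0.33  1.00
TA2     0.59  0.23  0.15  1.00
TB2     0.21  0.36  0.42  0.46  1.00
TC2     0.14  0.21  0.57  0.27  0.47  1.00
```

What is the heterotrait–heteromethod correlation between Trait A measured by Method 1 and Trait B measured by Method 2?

0.21

Different traits and methods: r(TA1, TB2) = 0.21.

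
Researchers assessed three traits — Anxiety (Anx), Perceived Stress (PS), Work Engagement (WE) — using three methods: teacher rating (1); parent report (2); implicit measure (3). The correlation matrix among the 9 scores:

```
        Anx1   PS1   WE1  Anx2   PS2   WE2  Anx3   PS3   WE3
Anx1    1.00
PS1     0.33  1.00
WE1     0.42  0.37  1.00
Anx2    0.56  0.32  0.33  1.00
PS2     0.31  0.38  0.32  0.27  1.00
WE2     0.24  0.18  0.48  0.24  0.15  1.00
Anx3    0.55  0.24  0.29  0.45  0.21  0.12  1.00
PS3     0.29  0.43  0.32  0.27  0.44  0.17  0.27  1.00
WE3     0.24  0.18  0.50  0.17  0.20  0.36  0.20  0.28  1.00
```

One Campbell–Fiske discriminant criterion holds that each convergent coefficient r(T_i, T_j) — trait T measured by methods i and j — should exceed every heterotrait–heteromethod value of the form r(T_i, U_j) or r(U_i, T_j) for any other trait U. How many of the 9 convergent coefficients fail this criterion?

0

Convergent coefficients and their comparison sets:
Anx (methods 1·2): 0.56 vs {0.31, 0.32, 0.24, 0.33} → pass.
Anx (methods 1·3): 0.55 vs {0.29, 0.24, 0.24, 0.29} → pass.
Anx (methods 2·3): 0.45 vs {0.27, 0.21, 0.17, 0.12} → pass.
PS (methods 1·2): 0.38 vs {0.32, 0.31, 0.18, 0.32} → pass.
PS (methods 1·3): 0.43 vs {0.24, 0.29, 0.18, 0.32} → pass.
PS (methods 2·3): 0.44 vs {0.21, 0.27, 0.20, 0.17} → pass.
WE (methods 1·2): 0.48 vs {0.33, 0.24, 0.32, 0.18} → pass.
WE (methods 1·3): 0.50 vs {0.29, 0.24, 0.32, 0.18} → pass.
WE (methods 2·3): 0.36 vs {0.12, 0.17, 0.17, 0.20} → pass.
0 of 9 fail.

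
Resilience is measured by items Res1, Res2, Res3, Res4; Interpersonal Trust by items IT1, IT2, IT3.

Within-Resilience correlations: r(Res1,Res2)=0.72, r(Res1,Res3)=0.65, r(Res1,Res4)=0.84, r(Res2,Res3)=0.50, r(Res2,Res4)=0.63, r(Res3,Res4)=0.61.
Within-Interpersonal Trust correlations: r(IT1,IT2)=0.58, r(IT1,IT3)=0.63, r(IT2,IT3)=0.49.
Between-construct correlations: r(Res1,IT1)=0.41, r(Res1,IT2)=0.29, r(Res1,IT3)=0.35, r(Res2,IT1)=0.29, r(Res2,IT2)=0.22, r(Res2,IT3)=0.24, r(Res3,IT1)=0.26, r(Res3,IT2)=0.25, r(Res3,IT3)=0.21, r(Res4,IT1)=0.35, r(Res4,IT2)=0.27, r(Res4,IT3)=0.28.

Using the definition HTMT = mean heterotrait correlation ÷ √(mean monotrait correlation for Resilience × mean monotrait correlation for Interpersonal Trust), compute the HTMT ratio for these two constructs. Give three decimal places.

Mean between = 3.42/12 = 0.2850.
Mean within-Res = 3.95/6 = 0.6583; mean within-IT = 1.70/3 = 0.5667.
Geometric mean = √(0.6583 × 0.5667) = 0.6108.
HTMT = 0.2850 / 0.6108 = 0.467.

0.467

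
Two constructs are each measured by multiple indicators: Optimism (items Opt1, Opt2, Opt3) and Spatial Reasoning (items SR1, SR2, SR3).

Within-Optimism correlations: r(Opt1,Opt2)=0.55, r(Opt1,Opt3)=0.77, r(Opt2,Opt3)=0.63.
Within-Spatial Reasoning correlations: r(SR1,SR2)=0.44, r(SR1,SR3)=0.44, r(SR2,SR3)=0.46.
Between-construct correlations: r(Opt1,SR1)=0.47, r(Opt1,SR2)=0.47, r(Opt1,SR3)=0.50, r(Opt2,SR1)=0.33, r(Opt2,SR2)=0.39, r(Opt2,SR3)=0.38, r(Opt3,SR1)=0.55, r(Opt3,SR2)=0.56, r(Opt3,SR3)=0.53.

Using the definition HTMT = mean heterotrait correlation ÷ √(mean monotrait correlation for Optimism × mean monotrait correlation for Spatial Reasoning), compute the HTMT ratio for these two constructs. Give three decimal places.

0.862

Mean heterotrait r = 4.18/9 = 0.4644.
Mean within-Opt = 1.95/3 = 0.6500; mean within-SR = 1.34/3 = 0.4467.
Geometric mean = √(0.6500 × 0.4467) = 0.5388.
HTMT = 0.4644 / 0.5388 = 0.862.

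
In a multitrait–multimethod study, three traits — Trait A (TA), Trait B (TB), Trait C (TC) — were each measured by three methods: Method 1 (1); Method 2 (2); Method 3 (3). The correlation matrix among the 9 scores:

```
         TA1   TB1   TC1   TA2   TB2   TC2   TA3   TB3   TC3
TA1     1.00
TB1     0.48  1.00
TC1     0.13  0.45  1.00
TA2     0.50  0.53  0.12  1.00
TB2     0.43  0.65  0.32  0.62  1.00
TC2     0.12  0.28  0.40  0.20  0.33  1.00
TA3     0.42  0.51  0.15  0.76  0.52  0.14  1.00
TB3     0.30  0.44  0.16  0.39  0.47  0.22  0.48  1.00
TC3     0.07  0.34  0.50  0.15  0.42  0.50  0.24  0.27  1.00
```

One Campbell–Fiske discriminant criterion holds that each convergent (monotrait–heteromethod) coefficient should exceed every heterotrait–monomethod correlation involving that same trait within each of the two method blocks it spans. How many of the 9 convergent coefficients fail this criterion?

5

Convergent coefficients and their comparison sets:
TA (methods 1·2): 0.50 vs {0.48, 0.62, 0.13, 0.20} → fail.
TA (methods 1·3): 0.42 vs {0.48, 0.48, 0.13, 0.24} → fail.
TA (methods 2·3): 0.76 vs {0.62, 0.48, 0.20, 0.24} → pass.
TB (methods 1·2): 0.65 vs {0.48, 0.62, 0.45, 0.33} → pass.
TB (methods 1·3): 0.44 vs {0.48, 0.48, 0.45, 0.27} → fail.
TB (methods 2·3): 0.47 vs {0.62, 0.48, 0.33, 0.27} → fail.
TC (methods 1·2): 0.40 vs {0.13, 0.20, 0.45, 0.33} → fail.
TC (methods 1·3): 0.50 vs {0.13, 0.24, 0.45, 0.27} → pass.
TC (methods 2·3): 0.50 vs {0.20, 0.24, 0.33, 0.27} → pass.
5 of 9 fail.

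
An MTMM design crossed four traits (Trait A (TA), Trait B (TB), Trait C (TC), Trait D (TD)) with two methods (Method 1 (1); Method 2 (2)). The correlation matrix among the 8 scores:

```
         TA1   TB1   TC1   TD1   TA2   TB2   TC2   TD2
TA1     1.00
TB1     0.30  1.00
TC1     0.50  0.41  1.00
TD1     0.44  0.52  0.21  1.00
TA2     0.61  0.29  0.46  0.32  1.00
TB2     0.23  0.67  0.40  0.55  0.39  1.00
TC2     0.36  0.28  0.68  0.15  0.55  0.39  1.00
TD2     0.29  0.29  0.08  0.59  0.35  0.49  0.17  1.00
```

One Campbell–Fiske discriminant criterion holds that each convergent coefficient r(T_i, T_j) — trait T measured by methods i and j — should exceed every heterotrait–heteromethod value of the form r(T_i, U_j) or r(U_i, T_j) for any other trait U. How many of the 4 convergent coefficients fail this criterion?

0

Convergent coefficients and their comparison sets:
TA (methods 1·2): 0.61 vs {0.23, 0.29, 0.36, 0.46, 0.29, 0.32} → pass.
TB (methods 1·2): 0.67 vs {0.29, 0.23, 0.28, 0.40, 0.29, 0.55} → pass.
TC (methods 1·2): 0.68 vs {0.46, 0.36, 0.40, 0.28, 0.08, 0.15} → pass.
TD (methods 1·2): 0.59 vs {0.32, 0.29, 0.55, 0.29, 0.15, 0.08} → pass.
0 of 4 fail.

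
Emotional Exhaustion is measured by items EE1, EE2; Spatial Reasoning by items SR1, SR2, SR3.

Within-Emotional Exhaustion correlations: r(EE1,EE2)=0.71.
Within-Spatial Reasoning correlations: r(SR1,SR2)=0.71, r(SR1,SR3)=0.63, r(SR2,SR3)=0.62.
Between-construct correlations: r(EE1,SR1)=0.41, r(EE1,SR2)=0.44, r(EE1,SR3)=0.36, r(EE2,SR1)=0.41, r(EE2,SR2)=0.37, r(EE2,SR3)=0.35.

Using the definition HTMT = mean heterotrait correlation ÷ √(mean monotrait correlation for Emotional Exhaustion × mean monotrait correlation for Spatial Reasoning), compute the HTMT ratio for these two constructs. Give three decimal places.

Mean heterotrait r = 2.34/6 = 0.3900.
Mean within-EE = 0.71/1 = 0.7100; mean within-SR = 1.96/3 = 0.6533.
Geometric mean = √(0.7100 × 0.6533) = 0.6811.
HTMT = 0.3900 / 0.6811 = 0.573.

0.573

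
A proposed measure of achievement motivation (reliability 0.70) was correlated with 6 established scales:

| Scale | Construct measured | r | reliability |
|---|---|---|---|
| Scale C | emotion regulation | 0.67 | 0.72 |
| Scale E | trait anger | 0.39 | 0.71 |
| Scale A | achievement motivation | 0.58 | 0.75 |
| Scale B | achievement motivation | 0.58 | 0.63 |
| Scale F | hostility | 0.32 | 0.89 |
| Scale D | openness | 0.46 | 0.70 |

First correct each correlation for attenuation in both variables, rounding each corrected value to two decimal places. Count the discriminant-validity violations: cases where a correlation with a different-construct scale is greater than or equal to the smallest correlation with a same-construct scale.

Disattenuated r (r / √(r_scale · r_new)):
  Scale C (disc): 0.67 / √(0.72·0.70) = 0.94
  Scale E (disc): 0.39 / √(0.71·0.70) = 0.55
  Scale A (conv): 0.58 / √(0.75·0.70) = 0.80
  Scale B (conv): 0.58 / √(0.63·0.70) = 0.87
  Scale F (disc): 0.32 / √(0.89·0.70) = 0.41
  Scale D (disc): 0.46 / √(0.70·0.70) = 0.66
Smallest convergent = 0.80. Discriminant values: 0.94, 0.55, 0.41, 0.66; count ≥ 0.80 → 1.

1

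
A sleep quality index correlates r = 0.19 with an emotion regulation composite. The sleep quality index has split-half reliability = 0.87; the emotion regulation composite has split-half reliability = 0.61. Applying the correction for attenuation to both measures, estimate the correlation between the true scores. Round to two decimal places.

0.26

r_true = r_obs / √(r_xx · r_yy) = 0.19 / √(0.87 × 0.61) = 0.19 / √0.5307 = 0.19 / 0.7285 ≈ 0.26.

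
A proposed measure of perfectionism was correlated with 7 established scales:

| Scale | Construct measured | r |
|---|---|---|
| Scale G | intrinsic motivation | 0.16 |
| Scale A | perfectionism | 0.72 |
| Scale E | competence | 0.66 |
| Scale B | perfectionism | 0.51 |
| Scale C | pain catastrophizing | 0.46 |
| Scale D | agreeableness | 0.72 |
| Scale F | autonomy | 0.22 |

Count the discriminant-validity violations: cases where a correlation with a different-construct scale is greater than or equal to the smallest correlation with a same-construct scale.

2

Convergent (same construct = perfectionism): Scale A, Scale B.
Smallest convergent = 0.51. Discriminant values: 0.16, 0.66, 0.46, 0.72, 0.22; count ≥ 0.51 → 2.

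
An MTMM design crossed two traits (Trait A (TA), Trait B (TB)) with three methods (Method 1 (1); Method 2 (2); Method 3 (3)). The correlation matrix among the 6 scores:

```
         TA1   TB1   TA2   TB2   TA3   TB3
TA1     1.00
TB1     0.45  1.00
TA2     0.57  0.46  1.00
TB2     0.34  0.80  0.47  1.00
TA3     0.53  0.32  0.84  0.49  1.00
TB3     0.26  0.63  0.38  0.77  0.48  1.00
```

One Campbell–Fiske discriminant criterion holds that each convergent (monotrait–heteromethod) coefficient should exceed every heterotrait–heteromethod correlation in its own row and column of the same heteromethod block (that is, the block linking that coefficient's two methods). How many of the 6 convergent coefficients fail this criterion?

Convergent coefficients and their comparison sets:
TA (methods 1·2): 0.57 vs {0.34, 0.46} → pass.
TA (methods 1·3): 0.53 vs {0.26, 0.32} → pass.
TA (methods 2·3): 0.84 vs {0.38, 0.49} → pass.
TB (methods 1·2): 0.80 vs {0.46, 0.34} → pass.
TB (methods 1·3): 0.63 vs {0.32, 0.26} → pass.
TB (methods 2·3): 0.77 vs {0.49, 0.38} → pass.
0 of 6 fail.

0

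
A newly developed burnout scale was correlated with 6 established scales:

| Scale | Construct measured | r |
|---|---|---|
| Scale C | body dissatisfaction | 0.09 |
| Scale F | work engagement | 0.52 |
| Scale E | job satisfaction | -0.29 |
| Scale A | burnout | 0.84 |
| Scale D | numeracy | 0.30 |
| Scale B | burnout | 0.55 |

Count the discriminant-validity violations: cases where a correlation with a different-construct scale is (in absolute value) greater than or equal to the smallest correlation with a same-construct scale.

0

Convergent (same construct = burnout): Scale A, Scale B.
Smallest convergent = 0.55. Discriminant |r|: 0.09, 0.52, 0.29, 0.30; count ≥ 0.55 → 0.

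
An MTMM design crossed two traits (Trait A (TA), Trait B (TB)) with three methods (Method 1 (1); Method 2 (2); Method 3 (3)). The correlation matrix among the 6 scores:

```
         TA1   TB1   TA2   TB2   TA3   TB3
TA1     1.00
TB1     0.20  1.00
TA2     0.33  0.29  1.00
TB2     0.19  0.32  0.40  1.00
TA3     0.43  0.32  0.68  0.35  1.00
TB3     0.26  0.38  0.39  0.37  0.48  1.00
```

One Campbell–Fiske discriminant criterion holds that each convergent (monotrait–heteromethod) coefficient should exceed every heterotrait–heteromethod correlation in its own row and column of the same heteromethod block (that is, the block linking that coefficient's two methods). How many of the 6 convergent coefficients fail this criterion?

Convergent coefficients and their comparison sets:
TA (methods 1·2): 0.33 vs {0.19, 0.29} → pass.
TA (methods 1·3): 0.43 vs {0.26, 0.32} → pass.
TA (methods 2·3): 0.68 vs {0.39, 0.35} → pass.
TB (methods 1·2): 0.32 vs {0.29, 0.19} → pass.
TB (methods 1·3): 0.38 vs {0.32, 0.26} → pass.
TB (methods 2·3): 0.37 vs {0.35, 0.39} → fail.
1 of 6 fail.

1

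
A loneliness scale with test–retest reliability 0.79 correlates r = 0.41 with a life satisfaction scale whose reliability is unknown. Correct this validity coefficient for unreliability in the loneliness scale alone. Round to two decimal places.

Single correction: r_c = r_obs / √r_xx = 0.41 / √0.79 = 0.41 / 0.8888 ≈ 0.46.

0.46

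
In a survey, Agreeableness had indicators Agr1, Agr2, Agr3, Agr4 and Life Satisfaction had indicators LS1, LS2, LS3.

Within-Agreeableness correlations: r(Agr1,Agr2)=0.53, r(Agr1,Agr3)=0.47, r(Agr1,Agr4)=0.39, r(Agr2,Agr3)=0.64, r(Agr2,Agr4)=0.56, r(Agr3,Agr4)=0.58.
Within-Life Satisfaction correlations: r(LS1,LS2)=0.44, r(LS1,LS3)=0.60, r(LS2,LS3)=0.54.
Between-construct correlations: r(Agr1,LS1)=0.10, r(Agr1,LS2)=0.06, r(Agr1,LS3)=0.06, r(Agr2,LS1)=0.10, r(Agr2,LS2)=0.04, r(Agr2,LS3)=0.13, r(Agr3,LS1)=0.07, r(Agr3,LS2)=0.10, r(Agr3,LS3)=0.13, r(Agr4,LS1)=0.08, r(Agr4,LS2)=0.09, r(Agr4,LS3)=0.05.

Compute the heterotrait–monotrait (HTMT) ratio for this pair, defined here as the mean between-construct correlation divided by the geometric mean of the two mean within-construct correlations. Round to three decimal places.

0.160

Mean heterotrait r = 1.01/12 = 0.0842.
Mean within-Agr = 3.17/6 = 0.5283; mean within-LS = 1.58/3 = 0.5267.
Geometric mean = √(0.5283 × 0.5267) = 0.5275.
HTMT = 0.0842 / 0.5275 = 0.160.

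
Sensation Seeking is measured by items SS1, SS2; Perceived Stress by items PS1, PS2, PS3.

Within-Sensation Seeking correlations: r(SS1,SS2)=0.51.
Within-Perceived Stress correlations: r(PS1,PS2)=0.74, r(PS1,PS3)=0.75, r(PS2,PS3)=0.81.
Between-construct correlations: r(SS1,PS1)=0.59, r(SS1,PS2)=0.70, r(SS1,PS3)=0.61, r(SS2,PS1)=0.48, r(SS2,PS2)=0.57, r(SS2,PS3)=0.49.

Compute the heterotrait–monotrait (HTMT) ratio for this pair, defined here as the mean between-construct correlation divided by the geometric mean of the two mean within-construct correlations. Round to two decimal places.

Between-construct mean = 3.44/6 = 0.5733.
Mean within-SS = 0.51/1 = 0.5100; mean within-PS = 2.30/3 = 0.7667.
Geometric mean = √(0.5100 × 0.7667) = 0.6253.
HTMT = 0.5733 / 0.6253 = 0.92.

0.92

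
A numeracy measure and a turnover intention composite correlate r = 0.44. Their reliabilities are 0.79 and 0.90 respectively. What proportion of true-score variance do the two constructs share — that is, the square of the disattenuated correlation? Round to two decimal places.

Disattenuated r = 0.44 / √(0.79 × 0.90) = 0.44 / 0.8432 = 0.5218.
Shared true-score variance = 0.5218² = 0.2723 ≈ 0.27.

0.27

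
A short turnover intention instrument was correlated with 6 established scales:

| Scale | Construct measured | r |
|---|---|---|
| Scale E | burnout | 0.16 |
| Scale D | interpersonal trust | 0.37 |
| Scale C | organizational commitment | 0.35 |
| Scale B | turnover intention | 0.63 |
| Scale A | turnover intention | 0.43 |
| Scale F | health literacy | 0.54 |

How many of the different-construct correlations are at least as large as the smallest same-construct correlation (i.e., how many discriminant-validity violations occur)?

Convergent (same construct = turnover intention): Scale B, Scale A.
Smallest convergent = 0.43. Discriminant values: 0.16, 0.37, 0.35, 0.54; count ≥ 0.43 → 1.

1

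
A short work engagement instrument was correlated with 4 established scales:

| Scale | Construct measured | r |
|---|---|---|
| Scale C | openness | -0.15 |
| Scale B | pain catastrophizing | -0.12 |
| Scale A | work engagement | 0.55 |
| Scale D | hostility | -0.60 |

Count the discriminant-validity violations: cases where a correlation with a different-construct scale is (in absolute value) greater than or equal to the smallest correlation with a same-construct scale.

Convergent (same construct = work engagement): Scale A.
Smallest convergent = 0.55. Discriminant |r|: 0.15, 0.12, 0.60; count ≥ 0.55 → 1.

1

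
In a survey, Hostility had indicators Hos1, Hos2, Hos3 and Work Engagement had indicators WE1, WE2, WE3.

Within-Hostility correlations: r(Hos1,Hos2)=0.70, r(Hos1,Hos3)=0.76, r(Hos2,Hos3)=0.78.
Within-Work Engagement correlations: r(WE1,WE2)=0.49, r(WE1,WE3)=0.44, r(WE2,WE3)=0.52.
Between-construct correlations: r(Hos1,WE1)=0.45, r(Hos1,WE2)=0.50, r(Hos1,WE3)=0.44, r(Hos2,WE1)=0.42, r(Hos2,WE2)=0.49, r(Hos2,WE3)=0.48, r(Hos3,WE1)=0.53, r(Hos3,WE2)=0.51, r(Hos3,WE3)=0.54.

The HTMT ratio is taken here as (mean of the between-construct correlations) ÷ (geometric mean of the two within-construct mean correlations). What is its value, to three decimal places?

Mean between = 4.36/9 = 0.4844.
Mean within-Hos = 2.24/3 = 0.7467; mean within-WE = 1.45/3 = 0.4833.
Geometric mean = √(0.7467 × 0.4833) = 0.6007.
HTMT = 0.4844 / 0.6007 = 0.806.

0.806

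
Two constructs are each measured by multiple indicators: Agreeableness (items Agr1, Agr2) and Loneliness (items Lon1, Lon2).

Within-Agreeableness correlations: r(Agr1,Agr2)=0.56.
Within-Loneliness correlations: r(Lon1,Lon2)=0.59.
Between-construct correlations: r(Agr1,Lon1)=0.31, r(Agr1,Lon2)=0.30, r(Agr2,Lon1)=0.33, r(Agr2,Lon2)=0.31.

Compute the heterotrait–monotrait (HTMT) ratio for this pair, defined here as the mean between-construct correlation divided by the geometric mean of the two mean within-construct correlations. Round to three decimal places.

Mean heterotrait r = 1.25/4 = 0.3125.
Mean within-Agr = 0.56/1 = 0.5600; mean within-Lon = 0.59/1 = 0.5900.
Geometric mean = √(0.5600 × 0.5900) = 0.5748.
HTMT = 0.3125 / 0.5748 = 0.544.

0.544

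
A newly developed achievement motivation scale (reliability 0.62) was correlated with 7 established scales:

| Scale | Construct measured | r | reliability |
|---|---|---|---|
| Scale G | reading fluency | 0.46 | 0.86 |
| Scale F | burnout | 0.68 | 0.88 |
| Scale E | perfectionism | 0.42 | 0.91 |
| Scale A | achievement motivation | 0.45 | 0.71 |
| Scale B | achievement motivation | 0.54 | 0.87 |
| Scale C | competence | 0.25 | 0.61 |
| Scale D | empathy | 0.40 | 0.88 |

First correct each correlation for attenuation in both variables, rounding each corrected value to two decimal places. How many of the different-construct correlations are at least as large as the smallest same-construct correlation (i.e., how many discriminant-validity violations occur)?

1

Disattenuated r (r / √(r_scale · r_new)):
  Scale G (disc): 0.46 / √(0.86·0.62) = 0.63
  Scale F (disc): 0.68 / √(0.88·0.62) = 0.92
  Scale E (disc): 0.42 / √(0.91·0.62) = 0.56
  Scale A (conv): 0.45 / √(0.71·0.62) = 0.68
  Scale B (conv): 0.54 / √(0.87·0.62) = 0.74
  Scale C (disc): 0.25 / √(0.61·0.62) = 0.41
  Scale D (disc): 0.40 / √(0.88·0.62) = 0.54
Smallest convergent = 0.68. Discriminant values: 0.63, 0.92, 0.56, 0.41, 0.54; count ≥ 0.68 → 1.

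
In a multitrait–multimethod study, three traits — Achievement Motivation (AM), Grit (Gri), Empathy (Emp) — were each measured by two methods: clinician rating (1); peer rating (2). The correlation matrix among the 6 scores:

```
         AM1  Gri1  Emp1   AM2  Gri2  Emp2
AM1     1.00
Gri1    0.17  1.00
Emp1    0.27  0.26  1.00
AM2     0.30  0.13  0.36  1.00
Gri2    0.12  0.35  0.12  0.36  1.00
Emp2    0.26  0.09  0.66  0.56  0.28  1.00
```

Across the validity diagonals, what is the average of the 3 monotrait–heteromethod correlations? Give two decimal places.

Convergent values: 0.30, 0.35, 0.66; mean = 1.31/3 = 0.44.

0.44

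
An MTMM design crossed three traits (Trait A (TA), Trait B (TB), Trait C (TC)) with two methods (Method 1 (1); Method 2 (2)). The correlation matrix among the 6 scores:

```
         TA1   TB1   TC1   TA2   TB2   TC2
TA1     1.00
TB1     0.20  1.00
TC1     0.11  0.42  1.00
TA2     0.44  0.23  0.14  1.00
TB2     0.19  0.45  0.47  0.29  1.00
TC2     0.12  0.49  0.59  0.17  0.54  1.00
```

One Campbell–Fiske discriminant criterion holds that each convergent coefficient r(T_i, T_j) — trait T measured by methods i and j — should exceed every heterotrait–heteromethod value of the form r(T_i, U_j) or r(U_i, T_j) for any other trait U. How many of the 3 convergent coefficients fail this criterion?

1

Each convergent coefficient versus the relevant comparison correlations:
TA (methods 1·2): 0.44 vs {0.19, 0.23, 0.12, 0.14} → pass.
TB (methods 1·2): 0.45 vs {0.23, 0.19, 0.49, 0.47} → fail.
TC (methods 1·2): 0.59 vs {0.14, 0.12, 0.47, 0.49} → pass.
1 of 3 fail.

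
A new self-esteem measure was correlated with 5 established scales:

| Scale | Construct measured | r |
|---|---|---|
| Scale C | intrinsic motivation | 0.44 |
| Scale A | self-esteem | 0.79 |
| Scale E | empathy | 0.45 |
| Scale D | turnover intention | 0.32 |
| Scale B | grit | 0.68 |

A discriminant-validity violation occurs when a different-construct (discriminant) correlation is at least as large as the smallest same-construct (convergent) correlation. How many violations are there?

0

Convergent (same construct = self-esteem): Scale A.
Smallest convergent = 0.79. Discriminant values: 0.44, 0.45, 0.32, 0.68; count ≥ 0.79 → 0.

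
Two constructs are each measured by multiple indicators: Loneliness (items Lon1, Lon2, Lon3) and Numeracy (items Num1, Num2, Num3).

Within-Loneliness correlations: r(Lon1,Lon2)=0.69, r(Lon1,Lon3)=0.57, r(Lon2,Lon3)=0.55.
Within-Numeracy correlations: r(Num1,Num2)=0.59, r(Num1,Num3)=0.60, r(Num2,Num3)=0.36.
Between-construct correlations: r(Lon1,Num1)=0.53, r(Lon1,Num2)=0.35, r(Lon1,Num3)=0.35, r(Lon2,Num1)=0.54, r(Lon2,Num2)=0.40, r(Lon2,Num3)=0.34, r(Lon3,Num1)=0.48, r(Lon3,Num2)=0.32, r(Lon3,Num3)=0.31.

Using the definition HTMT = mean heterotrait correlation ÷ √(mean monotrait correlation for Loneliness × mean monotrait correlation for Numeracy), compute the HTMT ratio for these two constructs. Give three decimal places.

Mean between = 3.62/9 = 0.4022.
Mean within-Lon = 1.81/3 = 0.6033; mean within-Num = 1.55/3 = 0.5167.
Geometric mean = √(0.6033 × 0.5167) = 0.5583.
HTMT = 0.4022 / 0.5583 = 0.720.

0.720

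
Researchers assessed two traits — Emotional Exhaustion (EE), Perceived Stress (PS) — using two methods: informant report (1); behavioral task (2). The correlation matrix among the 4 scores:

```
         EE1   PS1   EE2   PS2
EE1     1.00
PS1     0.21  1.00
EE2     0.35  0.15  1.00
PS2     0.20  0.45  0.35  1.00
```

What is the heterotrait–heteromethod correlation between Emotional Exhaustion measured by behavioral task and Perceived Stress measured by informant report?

0.15

Different traits and methods: r(EE2, PS1) = 0.15.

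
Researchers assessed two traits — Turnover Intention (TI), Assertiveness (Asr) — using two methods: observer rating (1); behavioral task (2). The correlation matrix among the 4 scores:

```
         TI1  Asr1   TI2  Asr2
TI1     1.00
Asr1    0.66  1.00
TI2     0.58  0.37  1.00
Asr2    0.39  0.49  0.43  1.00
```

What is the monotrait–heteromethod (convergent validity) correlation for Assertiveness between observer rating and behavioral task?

0.49

Same trait (Asr), different methods: r(Asr1, Asr2) = 0.49.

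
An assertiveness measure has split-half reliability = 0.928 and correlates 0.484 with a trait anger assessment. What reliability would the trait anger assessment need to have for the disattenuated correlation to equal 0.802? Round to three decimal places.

r_true = r_obs / √(r_xx · r_yy) ⇒ 0.802 = 0.484 / √(0.928 · r_yy).
√(0.928 · r_yy) = 0.484 / 0.802 = 0.6035; 0.928 · r_yy = 0.3642; r_yy = 0.3642 / 0.928 ≈ 0.392.

0.392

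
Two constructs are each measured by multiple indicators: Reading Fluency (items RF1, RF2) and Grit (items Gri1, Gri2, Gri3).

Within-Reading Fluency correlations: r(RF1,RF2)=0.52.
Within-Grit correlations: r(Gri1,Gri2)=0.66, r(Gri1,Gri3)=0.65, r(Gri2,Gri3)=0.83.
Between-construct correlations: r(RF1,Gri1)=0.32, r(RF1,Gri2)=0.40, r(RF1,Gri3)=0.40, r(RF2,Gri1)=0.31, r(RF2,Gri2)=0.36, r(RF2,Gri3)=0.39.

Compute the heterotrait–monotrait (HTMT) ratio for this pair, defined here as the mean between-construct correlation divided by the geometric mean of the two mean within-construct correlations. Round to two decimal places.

0.60

Mean between = 2.18/6 = 0.3633.
Mean within-RF = 0.52/1 = 0.5200; mean within-Gri = 2.14/3 = 0.7133.
Geometric mean = √(0.5200 × 0.7133) = 0.6090.
HTMT = 0.3633 / 0.6090 = 0.60.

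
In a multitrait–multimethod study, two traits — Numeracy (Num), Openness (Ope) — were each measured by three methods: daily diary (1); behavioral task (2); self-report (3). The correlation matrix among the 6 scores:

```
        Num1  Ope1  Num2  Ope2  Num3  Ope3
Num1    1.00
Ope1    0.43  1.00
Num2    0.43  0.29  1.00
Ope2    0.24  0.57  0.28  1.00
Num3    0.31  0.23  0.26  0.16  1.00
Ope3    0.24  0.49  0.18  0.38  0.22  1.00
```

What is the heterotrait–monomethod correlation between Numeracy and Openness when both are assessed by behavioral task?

0.28

Different traits, same method: r(Num2, Ope2) = 0.28.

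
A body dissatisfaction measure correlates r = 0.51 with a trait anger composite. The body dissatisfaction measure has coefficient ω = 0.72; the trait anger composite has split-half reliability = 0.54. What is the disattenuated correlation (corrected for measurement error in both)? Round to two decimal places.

0.82

r_true = r_obs / √(r_xx · r_yy) = 0.51 / √(0.72 × 0.54) = 0.51 / √0.3888 = 0.51 / 0.6235 ≈ 0.82.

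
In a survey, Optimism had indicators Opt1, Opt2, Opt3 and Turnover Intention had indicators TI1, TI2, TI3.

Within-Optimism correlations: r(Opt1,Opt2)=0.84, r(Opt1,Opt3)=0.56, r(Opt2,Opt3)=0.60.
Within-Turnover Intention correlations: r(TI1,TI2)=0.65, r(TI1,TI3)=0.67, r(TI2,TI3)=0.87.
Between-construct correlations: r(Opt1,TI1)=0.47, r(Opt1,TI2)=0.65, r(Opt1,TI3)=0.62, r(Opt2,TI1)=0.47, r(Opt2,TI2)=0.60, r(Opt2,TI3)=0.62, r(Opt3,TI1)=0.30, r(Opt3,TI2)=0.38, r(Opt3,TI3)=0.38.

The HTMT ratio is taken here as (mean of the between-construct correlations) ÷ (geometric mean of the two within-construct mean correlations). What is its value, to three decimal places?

0.715

Between-construct mean = 4.49/9 = 0.4989.
Mean within-Opt = 2.00/3 = 0.6667; mean within-TI = 2.19/3 = 0.7300.
Geometric mean = √(0.6667 × 0.7300) = 0.6976.
HTMT = 0.4989 / 0.6976 = 0.715.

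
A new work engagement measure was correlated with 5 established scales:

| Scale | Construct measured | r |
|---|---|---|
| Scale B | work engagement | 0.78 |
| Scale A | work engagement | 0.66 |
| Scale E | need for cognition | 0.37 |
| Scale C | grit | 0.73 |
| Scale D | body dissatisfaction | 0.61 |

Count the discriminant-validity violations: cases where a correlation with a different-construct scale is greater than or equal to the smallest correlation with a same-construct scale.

Convergent (same construct = work engagement): Scale B, Scale A.
Smallest convergent = 0.66. Discriminant values: 0.37, 0.73, 0.61; count ≥ 0.66 → 1.

1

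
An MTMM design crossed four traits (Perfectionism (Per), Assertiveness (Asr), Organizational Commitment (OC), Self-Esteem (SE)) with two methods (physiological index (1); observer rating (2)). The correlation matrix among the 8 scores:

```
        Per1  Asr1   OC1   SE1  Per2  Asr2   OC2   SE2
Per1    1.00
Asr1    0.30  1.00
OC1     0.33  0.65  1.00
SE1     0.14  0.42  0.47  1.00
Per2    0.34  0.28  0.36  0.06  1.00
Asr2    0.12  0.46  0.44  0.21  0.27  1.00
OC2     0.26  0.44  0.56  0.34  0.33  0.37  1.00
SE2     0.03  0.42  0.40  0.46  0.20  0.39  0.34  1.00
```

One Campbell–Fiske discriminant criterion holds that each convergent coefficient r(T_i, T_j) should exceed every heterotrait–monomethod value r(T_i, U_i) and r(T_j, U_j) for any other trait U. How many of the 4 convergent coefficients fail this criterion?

3

Each convergent coefficient versus the relevant comparison correlations:
Per (methods 1·2): 0.34 vs {0.30, 0.27, 0.33, 0.33, 0.14, 0.20} → pass.
Asr (methods 1·2): 0.46 vs {0.30, 0.27, 0.65, 0.37, 0.42, 0.39} → fail.
OC (methods 1·2): 0.56 vs {0.33, 0.33, 0.65, 0.37, 0.47, 0.34} → fail.
SE (methods 1·2): 0.46 vs {0.14, 0.20, 0.42, 0.39, 0.47, 0.34} → fail.
3 of 4 fail.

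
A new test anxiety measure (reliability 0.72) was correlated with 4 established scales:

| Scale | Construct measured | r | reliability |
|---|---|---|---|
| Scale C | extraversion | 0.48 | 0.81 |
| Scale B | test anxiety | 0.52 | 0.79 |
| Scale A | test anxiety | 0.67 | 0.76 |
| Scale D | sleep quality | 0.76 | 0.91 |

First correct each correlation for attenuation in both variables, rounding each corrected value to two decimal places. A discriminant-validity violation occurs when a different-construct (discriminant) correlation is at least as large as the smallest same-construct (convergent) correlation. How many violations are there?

1

Disattenuated r (r / √(r_scale · r_new)):
  Scale C (disc): 0.48 / √(0.81·0.72) = 0.63
  Scale B (conv): 0.52 / √(0.79·0.72) = 0.69
  Scale A (conv): 0.67 / √(0.76·0.72) = 0.91
  Scale D (disc): 0.76 / √(0.91·0.72) = 0.94
Smallest convergent = 0.69. Discriminant values: 0.63, 0.94; count ≥ 0.69 → 1.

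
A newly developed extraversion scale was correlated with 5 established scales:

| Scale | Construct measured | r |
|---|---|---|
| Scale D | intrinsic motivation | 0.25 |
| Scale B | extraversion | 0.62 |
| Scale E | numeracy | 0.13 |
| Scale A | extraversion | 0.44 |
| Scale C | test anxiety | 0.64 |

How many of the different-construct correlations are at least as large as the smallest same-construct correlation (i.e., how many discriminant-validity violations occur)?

Convergent (same construct = extraversion): Scale B, Scale A.
Smallest convergent = 0.44. Discriminant values: 0.25, 0.13, 0.64; count ≥ 0.44 → 1.

1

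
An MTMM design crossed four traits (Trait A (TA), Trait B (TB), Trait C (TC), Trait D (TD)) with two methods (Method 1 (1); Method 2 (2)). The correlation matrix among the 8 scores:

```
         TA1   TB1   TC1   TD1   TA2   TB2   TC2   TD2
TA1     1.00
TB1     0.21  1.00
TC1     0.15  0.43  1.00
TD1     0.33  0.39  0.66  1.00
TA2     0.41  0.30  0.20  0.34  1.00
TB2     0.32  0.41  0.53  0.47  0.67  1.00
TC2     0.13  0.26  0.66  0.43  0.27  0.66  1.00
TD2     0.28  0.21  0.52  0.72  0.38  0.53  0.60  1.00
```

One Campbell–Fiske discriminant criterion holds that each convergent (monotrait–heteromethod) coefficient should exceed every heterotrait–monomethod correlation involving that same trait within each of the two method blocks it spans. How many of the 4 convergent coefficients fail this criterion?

3

Checking each validity diagonal entry against its comparison values:
TA (methods 1·2): 0.41 vs {0.21, 0.67, 0.15, 0.27, 0.33, 0.38} → fail.
TB (methods 1·2): 0.41 vs {0.21, 0.67, 0.43, 0.66, 0.39, 0.53} → fail.
TC (methods 1·2): 0.66 vs {0.15, 0.27, 0.43, 0.66, 0.66, 0.60} → fail.
TD (methods 1·2): 0.72 vs {0.33, 0.38, 0.39, 0.53, 0.66, 0.60} → pass.
3 of 4 fail.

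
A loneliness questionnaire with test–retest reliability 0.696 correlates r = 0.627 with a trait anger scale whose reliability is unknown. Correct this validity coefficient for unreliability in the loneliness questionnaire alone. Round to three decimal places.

0.752

Single correction: r_c = r_obs / √r_xx = 0.627 / √0.696 = 0.627 / 0.8343 ≈ 0.752.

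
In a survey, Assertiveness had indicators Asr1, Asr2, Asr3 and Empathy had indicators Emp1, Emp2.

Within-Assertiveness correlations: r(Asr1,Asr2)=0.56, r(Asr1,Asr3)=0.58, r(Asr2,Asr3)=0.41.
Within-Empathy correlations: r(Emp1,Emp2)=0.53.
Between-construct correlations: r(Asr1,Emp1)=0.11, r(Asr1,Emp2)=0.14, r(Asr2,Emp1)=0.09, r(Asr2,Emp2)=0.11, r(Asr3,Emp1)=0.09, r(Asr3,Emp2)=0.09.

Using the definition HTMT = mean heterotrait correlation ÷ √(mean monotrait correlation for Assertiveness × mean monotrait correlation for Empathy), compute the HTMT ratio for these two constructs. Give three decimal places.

0.201

Mean heterotrait r = 0.63/6 = 0.1050.
Mean within-Asr = 1.55/3 = 0.5167; mean within-Emp = 0.53/1 = 0.5300.
Geometric mean = √(0.5167 × 0.5300) = 0.5233.
HTMT = 0.1050 / 0.5233 = 0.201.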